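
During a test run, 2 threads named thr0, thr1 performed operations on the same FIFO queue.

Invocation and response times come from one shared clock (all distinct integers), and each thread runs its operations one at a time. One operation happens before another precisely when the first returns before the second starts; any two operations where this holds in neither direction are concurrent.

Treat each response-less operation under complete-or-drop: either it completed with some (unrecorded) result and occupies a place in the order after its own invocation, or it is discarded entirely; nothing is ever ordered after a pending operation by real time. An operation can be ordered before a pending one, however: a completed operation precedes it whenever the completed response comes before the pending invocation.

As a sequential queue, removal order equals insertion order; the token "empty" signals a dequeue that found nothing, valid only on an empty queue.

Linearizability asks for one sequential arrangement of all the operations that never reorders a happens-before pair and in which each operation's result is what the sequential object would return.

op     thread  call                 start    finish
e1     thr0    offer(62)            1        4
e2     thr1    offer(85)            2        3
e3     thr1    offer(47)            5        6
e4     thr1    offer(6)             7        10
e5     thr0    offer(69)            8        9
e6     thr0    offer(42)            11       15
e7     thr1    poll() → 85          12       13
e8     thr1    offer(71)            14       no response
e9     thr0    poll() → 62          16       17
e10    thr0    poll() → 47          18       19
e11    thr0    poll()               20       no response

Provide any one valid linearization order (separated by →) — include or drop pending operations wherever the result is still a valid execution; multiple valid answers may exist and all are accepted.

step 1: e2 offer(85) — queue <85>
step 2: e1 offer(62) — queue <85,62>
step 3: e3 offer(47) — queue <85,62,47>
step 4: e4 offer(6) — queue <85,62,47,6>
step 5: e5 offer(69) — queue <85,62,47,6,69>
step 6: e6 offer(42) — queue <85,62,47,6,69,42>
step 7: e7 poll() → 85 — queue <62,47,6,69,42>
step 8: e8 offer(71) (pending, included) — queue <62,47,6,69,42,71>
step 9: e9 poll() → 62 — queue <47,6,69,42,71>
step 10: e10 poll() → 47 — queue <6,69,42,71>

e2 → e1 → e3 → e4 → e5 → e6 → e7 → e8 → e9 → e10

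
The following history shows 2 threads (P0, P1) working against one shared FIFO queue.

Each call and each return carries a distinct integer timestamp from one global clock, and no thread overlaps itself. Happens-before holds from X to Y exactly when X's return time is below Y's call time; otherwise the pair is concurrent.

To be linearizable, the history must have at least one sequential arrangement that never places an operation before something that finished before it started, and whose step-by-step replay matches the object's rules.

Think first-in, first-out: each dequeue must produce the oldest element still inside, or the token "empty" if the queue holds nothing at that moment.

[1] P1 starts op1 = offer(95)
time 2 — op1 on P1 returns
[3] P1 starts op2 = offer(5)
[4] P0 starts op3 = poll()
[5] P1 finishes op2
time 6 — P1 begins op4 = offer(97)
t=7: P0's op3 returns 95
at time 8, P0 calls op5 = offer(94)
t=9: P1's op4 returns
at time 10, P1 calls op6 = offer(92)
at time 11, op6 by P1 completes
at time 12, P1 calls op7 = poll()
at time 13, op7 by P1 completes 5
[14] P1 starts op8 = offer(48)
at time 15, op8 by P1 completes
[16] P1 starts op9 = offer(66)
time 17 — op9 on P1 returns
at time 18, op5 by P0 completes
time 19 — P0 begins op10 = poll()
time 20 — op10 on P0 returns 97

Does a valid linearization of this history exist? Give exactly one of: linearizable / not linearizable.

one valid linearization: op1, op2, op3, op4, op5, op6, op7, op8, op9, op10
after step 1 (op1 offer(95)): queue <95>
after step 2 (op2 offer(5)): queue <95,5>
after step 3 (op3 poll() → 95): queue <5>
after step 4 (op4 offer(97)): queue <5,97>
after step 5 (op5 offer(94)): queue <5,97,94>
after step 6 (op6 offer(92)): queue <5,97,94,92>
after step 7 (op7 poll() → 5): queue <97,94,92>
after step 8 (op8 offer(48)): queue <97,94,92,48>
after step 9 (op9 offer(66)): queue <97,94,92,48,66>
after step 10 (op10 poll() → 97): queue <94,92,48,66>

linearizable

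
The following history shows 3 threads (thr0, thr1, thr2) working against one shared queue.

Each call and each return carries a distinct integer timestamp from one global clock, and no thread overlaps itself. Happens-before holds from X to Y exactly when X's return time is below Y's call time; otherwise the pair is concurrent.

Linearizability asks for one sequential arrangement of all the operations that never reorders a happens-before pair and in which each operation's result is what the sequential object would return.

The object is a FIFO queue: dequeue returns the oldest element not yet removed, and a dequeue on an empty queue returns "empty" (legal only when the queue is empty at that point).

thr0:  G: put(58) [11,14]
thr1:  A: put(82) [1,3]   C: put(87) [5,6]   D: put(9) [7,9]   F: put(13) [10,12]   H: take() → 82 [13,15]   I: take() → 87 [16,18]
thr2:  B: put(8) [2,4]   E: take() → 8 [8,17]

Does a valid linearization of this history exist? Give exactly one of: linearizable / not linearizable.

a witness: A, B, C, D, F, G, H, E, I
after step 1 (A put(82)): queue <82>
after step 2 (B put(8)): queue <82,8>
after step 3 (C put(87)): queue <82,8,87>
after step 4 (D put(9)): queue <82,8,87,9>
after step 5 (F put(13)): queue <82,8,87,9,13>
after step 6 (G put(58)): queue <82,8,87,9,13,58>
after step 7 (H take() → 82): queue <8,87,9,13,58>
after step 8 (E take() → 8): queue <87,9,13,58>
after step 9 (I take() → 87): queue <9,13,58>

linearizable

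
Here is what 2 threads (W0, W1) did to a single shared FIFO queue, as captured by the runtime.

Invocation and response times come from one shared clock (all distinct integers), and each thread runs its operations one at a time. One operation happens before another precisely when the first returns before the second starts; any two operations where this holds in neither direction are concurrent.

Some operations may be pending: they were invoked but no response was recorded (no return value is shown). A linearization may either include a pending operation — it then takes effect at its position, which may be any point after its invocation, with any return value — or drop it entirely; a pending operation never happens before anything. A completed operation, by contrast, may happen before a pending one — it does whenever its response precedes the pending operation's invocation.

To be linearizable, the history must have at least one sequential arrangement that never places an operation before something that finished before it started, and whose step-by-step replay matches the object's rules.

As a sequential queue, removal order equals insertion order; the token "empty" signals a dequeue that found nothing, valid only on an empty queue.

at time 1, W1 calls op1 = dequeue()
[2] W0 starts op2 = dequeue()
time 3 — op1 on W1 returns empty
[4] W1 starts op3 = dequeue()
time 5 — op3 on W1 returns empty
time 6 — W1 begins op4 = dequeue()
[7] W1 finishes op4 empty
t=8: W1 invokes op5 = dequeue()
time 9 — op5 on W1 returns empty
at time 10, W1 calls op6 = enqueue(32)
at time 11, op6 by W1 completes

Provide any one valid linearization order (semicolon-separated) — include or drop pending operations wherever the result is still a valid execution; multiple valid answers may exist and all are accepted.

step 1: op1 dequeue() → empty — queue <>
step 2: op2 dequeue() (pending, included) — queue <>
step 3: op3 dequeue() → empty — queue <>
step 4: op4 dequeue() → empty — queue <>
step 5: op5 dequeue() → empty — queue <>
step 6: op6 enqueue(32) — queue <32>

op1; op2; op3; op4; op5; op6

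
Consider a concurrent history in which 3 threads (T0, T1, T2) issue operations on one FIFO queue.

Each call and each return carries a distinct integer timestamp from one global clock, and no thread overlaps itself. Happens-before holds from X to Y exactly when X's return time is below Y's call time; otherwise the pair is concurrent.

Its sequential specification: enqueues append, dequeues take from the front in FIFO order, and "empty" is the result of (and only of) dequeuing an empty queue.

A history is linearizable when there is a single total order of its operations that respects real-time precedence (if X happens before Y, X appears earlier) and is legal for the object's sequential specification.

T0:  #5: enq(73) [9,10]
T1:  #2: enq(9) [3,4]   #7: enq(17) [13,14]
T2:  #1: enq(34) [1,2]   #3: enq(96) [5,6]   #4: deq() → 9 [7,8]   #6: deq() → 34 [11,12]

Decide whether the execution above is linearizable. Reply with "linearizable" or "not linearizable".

already the first 8 events (up to #4's response at time 8) admit no linearization; the first 7 still do
one real-time candidate order over the 4 completed operations — the FIFO queue replay rejects it
take #1, #2, #3, #4: step 4 already fails, because #4 deq() → 9 cannot occur there

not linearizable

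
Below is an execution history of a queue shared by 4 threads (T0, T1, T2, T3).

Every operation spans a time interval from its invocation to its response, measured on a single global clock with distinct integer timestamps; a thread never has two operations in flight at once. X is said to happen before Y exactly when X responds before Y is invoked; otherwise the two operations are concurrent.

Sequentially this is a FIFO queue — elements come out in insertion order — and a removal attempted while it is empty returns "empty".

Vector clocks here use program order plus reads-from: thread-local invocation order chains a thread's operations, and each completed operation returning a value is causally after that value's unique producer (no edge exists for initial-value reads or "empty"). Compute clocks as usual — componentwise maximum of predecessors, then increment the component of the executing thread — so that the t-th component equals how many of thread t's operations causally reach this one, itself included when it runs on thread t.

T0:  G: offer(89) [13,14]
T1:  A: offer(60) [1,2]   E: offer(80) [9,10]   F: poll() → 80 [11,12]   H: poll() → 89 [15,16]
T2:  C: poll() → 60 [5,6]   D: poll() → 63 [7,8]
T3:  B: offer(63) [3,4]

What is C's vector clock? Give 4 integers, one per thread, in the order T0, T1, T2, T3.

(0, 1, 1, 0)

root op B, invoked 3: fresh clock plus T3's own tick → (0, 0, 0, 1)
root op A, invoked 1: fresh clock plus T1's own tick → (0, 1, 0, 0)
root op G, invoked 13: fresh clock plus T0's own tick → (1, 0, 0, 0)
C (invocation 5): componentwise max over VC(A)=(0, 1, 0, 0), +1 at T2, giving (0, 1, 1, 0)
E (invocation 9): componentwise max over VC(A)=(0, 1, 0, 0), +1 at T1, giving (0, 2, 0, 0)
F (invocation 11): componentwise max over VC(E)=(0, 2, 0, 0), +1 at T1, giving (0, 3, 0, 0)
D (invocation 7): componentwise max over VC(B)=(0, 0, 0, 1), VC(C)=(0, 1, 1, 0), +1 at T2, giving (0, 1, 2, 1)
H (invocation 15): componentwise max over VC(F)=(0, 3, 0, 0), VC(G)=(1, 0, 0, 0), +1 at T1, giving (1, 4, 0, 0)
target: VC(C) = (0, 1, 1, 0)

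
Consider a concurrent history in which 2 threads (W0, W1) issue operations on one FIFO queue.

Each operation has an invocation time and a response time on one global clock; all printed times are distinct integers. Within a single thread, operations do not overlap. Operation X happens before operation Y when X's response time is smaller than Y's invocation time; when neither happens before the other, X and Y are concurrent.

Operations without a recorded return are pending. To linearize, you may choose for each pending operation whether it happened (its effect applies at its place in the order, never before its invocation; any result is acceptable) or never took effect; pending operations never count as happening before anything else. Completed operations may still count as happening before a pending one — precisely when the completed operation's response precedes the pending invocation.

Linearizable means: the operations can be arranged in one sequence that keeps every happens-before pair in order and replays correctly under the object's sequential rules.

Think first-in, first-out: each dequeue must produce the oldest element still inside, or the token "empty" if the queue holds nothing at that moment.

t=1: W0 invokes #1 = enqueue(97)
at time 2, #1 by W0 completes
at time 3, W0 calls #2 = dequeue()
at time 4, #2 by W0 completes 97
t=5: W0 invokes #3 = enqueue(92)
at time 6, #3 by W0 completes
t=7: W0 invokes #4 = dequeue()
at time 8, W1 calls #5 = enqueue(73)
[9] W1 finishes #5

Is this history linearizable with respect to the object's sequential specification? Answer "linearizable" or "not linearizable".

one valid linearization: #1, #2, #3, #4, #5
1. #1 enqueue(97), leaving queue <97>
2. #2 dequeue() → 97, leaving queue <>
3. #3 enqueue(92), leaving queue <92>
4. #4 dequeue() (pending, included), leaving queue <>
5. #5 enqueue(73), leaving queue <73>

linearizable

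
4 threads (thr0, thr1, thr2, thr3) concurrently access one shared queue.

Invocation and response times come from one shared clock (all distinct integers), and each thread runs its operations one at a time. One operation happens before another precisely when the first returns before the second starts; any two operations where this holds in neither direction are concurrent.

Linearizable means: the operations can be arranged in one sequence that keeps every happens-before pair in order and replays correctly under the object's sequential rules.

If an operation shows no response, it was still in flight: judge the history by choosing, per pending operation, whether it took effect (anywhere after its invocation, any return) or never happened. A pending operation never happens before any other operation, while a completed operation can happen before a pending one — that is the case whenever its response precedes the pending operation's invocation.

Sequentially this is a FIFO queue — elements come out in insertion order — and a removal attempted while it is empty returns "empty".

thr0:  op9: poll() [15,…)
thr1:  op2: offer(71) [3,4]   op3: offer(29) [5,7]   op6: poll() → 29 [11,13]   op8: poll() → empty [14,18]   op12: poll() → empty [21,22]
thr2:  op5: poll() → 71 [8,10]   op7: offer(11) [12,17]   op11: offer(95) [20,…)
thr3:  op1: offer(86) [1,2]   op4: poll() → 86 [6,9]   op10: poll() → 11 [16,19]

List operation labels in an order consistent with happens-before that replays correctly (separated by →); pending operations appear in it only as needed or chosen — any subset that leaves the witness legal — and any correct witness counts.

op1 → op2 → op3 → op4 → op5 → op6 → op7 → op10 → op8 → op9 → op12

after step 1 (op1 offer(86)): queue <86>
after step 2 (op2 offer(71)): queue <86,71>
after step 3 (op3 offer(29)): queue <86,71,29>
after step 4 (op4 poll() → 86): queue <71,29>
after step 5 (op5 poll() → 71): queue <29>
after step 6 (op6 poll() → 29): queue <>
after step 7 (op7 offer(11)): queue <11>
after step 8 (op10 poll() → 11): queue <>
after step 9 (op8 poll() → empty): queue <>
after step 10 (op9 poll() (pending, included)): queue <>
after step 11 (op12 poll() → empty): queue <>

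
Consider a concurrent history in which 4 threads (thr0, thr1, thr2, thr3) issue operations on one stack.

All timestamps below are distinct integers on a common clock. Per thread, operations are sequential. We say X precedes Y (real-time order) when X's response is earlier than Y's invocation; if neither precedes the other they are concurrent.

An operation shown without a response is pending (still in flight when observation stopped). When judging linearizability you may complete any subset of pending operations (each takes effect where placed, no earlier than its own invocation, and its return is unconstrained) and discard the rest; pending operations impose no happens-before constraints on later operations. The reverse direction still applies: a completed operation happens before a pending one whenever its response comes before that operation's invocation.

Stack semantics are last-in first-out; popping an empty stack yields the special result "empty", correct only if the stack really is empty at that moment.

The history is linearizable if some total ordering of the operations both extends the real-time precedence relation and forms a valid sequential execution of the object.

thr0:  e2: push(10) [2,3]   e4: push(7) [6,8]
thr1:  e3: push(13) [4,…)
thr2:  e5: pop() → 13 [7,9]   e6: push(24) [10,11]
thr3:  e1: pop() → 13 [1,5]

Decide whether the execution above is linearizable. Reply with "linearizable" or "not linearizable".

events 1..8 are fine; event 9 — the response of e5 at time 9 — makes the prefix non-linearizable
checked exhaustively: 4 real-time-consistent orders of 4 completed operations, zero legal stack replays
completion choices over the 1 pending operation (e3) were checked; none helps
sample order e1, e2, e4, e5 (pending dropped) stalls at step 1 — e1 pop() → 13 has no legal effect
sample order e1, e2, e5, e4 (pending dropped) stalls at step 1 — e1 pop() → 13 has no legal effect

not linearizable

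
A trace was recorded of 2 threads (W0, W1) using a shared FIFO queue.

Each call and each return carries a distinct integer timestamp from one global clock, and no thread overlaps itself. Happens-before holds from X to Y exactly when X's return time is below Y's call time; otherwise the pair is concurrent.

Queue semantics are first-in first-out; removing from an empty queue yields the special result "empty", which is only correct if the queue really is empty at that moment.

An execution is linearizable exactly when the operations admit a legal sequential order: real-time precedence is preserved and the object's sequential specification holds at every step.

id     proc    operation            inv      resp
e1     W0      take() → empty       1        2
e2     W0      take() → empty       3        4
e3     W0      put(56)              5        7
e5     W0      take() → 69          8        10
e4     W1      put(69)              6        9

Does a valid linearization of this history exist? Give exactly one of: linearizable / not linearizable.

linearizable

a witness: e1, e2, e4, e3, e5
1. e1 take() → empty, leaving queue <>
2. e2 take() → empty, leaving queue <>
3. e4 put(69), leaving queue <69>
4. e3 put(56), leaving queue <69,56>
5. e5 take() → 69, leaving queue <56>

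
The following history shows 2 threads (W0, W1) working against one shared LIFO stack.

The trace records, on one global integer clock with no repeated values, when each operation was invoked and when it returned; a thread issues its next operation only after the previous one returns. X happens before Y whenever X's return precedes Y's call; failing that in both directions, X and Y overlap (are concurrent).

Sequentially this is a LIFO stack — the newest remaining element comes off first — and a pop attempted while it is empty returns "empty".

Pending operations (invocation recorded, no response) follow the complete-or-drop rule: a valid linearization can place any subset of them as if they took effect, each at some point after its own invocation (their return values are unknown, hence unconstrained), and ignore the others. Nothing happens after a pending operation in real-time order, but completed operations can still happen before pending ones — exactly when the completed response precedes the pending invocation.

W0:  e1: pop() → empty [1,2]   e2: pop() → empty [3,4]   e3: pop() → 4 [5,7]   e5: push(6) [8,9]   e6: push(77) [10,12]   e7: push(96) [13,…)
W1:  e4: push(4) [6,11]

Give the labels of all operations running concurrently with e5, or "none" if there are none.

overlap test against e5 [8,9]: concurrent iff the interval meets 8..9
e1 [1,2]: before
e2 [3,4]: before
e3 [5,7]: before
e4 [6,11]: concurrent
e6 [10,12]: after
e7 [13,…): after

e4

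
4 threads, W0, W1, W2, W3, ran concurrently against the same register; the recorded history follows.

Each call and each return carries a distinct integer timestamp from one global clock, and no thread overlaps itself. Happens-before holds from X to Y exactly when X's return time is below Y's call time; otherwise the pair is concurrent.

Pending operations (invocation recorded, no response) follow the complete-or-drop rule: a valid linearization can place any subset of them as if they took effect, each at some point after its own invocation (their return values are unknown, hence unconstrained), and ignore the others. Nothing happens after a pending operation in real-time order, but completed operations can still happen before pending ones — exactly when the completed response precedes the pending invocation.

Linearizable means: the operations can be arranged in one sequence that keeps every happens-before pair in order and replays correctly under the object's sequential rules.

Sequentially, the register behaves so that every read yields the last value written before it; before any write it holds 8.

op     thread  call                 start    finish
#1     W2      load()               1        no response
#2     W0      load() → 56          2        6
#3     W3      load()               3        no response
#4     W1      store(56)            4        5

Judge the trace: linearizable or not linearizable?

linearizable

a witness: #1, #3, #4, #2
1. #1 load() (pending, included), leaving value 8
2. #3 load() (pending, included), leaving value 8
3. #4 store(56), leaving value 56
4. #2 load() → 56, leaving value 56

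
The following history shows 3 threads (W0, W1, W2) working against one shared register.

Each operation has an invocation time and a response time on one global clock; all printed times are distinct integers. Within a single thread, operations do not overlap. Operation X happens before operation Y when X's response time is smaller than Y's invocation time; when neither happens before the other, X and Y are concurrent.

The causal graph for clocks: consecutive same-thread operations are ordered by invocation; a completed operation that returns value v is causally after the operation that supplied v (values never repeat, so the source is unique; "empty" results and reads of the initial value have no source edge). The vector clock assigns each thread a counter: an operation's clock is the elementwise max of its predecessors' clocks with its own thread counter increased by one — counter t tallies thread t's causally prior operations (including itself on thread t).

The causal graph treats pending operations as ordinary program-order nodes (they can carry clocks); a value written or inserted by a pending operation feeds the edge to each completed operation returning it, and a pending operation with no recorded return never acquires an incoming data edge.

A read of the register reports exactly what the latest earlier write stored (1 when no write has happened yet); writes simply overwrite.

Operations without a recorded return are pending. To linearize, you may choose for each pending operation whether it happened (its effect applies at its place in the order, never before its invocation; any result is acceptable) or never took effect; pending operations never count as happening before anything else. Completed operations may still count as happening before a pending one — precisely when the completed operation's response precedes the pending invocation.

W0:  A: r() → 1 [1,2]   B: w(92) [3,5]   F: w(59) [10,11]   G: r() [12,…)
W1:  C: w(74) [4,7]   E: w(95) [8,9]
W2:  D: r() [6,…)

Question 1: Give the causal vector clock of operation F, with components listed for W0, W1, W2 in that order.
D, invoked 6, has no incoming edges; only W2's bump applies → (0, 0, 1)
C, invoked 4, has no incoming edges; only W1's bump applies → (0, 1, 0)
A, invoked 1, has no incoming edges; only W0's bump applies → (1, 0, 0)
invoked at 8, E merges VC(C)=(0, 1, 0) and bumps W1's slot → (0, 2, 0)
invoked at 3, B merges VC(A)=(1, 0, 0) and bumps W0's slot → (2, 0, 0)
invoked at 10, F merges VC(B)=(2, 0, 0) and bumps W0's slot → (3, 0, 0)
invoked at 12, G merges VC(F)=(3, 0, 0) and bumps W0's slot → (4, 0, 0)
target: VC(F) = (3, 0, 0)

(3, 0, 0)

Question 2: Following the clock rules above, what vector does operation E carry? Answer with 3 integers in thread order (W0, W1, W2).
root op D, invoked 6: fresh clock plus W2's own tick → (0, 0, 1)
root op C, invoked 4: fresh clock plus W1's own tick → (0, 1, 0)
root op A, invoked 1: fresh clock plus W0's own tick → (1, 0, 0)
E, invoked 8, takes VC(C)=(0, 1, 0) under max, adds 1 for W1 → (0, 2, 0)
B, invoked 3, takes VC(A)=(1, 0, 0) under max, adds 1 for W0 → (2, 0, 0)
F, invoked 10, takes VC(B)=(2, 0, 0) under max, adds 1 for W0 → (3, 0, 0)
G, invoked 12, takes VC(F)=(3, 0, 0) under max, adds 1 for W0 → (4, 0, 0)
target: VC(E) = (0, 2, 0)

(0, 2, 0)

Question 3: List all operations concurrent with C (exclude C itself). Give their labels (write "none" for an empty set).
C runs from 4 to 7; window-overlapping ops are concurrent
A [1,2]: before
B [3,5]: concurrent
D [6,…): concurrent
E [8,9]: after
F [10,11]: after
G [12,…): after

B, D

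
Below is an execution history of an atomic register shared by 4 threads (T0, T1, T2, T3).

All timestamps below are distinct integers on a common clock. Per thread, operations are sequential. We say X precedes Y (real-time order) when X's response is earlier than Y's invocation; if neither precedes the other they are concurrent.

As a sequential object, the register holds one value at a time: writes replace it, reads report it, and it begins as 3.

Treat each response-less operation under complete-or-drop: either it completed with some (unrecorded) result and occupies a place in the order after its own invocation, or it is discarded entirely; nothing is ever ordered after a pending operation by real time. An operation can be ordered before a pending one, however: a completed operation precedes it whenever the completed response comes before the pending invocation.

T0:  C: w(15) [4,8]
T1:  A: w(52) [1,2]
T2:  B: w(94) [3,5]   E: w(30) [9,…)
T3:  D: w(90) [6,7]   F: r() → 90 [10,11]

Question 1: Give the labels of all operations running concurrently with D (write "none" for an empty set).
overlap test against D [6,7]: concurrent iff the interval meets 6..7
A [1,2]: before
B [3,5]: before
C [4,8]: concurrent
E [9,…): after
F [10,11]: after

C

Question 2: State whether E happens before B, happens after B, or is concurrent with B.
E spans [9,…), B spans [3,5]
resp(B)=5 < inv(E)=9

after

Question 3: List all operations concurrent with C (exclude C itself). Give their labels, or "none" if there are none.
C spans [4,8]; an op avoiding the whole window 4..8 is ordered, any other is concurrent
A [1,2]: before
B [3,5]: concurrent
D [6,7]: concurrent
E [9,…): after
F [10,11]: after

B, D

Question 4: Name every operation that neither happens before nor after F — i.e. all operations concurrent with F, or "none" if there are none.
F runs from 10 to 11; window-overlapping ops are concurrent
A [1,2]: before
B [3,5]: before
C [4,8]: before
D [6,7]: before
E [9,…): concurrent

E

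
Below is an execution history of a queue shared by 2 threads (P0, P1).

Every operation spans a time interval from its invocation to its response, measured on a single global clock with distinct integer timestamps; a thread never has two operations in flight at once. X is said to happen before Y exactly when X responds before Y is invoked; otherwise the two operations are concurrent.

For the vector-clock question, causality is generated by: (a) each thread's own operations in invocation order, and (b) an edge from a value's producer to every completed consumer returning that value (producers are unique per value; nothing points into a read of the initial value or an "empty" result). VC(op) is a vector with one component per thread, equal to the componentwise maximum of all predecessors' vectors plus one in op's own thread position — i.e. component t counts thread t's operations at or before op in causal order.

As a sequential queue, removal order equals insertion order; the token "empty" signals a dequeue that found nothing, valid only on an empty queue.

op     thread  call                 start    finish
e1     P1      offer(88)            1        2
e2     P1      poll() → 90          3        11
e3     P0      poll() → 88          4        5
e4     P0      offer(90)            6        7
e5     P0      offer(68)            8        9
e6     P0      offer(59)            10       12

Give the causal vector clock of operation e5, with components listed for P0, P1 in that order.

(3, 1)

e1 (invocation 1): nothing precedes it; P1's component alone gives (0, 1)
e3 (invocation 4): componentwise max over VC(e1)=(0, 1), +1 at P0, giving (1, 1)
e4 (invocation 6): componentwise max over VC(e3)=(1, 1), +1 at P0, giving (2, 1)
e2 (invocation 3): componentwise max over VC(e1)=(0, 1), VC(e4)=(2, 1), +1 at P1, giving (2, 2)
e5 (invocation 8): componentwise max over VC(e4)=(2, 1), +1 at P0, giving (3, 1)
e6 (invocation 10): componentwise max over VC(e5)=(3, 1), +1 at P0, giving (4, 1)
target: VC(e5) = (3, 1)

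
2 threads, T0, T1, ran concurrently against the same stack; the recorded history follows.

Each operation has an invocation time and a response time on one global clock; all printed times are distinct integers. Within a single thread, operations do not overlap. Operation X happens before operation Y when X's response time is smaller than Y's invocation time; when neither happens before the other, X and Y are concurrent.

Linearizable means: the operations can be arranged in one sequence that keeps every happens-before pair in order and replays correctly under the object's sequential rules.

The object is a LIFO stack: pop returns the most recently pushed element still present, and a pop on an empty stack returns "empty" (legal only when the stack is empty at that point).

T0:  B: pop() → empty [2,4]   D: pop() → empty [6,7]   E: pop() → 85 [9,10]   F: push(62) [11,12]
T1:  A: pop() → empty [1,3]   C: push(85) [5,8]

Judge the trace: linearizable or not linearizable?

one valid linearization: A, B, D, C, E, F
1. A pop() → empty, leaving stack <>
2. B pop() → empty, leaving stack <>
3. D pop() → empty, leaving stack <>
4. C push(85), leaving stack <85>
5. E pop() → 85, leaving stack <>
6. F push(62), leaving stack <62>

linearizable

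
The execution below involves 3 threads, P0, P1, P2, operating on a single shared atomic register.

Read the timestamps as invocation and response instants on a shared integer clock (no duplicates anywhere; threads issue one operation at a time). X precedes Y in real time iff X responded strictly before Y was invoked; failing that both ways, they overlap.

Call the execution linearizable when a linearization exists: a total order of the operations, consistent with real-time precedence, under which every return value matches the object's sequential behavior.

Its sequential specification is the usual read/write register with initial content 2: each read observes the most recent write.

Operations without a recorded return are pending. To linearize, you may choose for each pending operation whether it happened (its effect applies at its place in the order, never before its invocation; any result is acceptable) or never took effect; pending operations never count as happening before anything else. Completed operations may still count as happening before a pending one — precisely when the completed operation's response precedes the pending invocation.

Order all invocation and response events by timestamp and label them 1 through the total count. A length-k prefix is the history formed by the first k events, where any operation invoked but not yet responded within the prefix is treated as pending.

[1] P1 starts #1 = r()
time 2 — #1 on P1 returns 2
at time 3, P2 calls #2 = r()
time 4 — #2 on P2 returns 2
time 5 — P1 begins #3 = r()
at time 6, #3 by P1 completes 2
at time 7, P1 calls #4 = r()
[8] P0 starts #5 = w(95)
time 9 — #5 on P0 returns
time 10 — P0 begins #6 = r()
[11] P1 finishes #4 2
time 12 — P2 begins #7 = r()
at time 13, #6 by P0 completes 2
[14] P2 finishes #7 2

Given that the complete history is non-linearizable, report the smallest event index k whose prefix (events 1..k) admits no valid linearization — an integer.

one valid order for events 1..12 is #1, #2, #3, #4, #5:
after step 1 (#1 r() → 2): value 2
after step 2 (#2 r() → 2): value 2
after step 3 (#3 r() → 2): value 2
after step 4 (#4 r() → 2): value 2
after step 5 (#5 w(95)): value 95
include event 13 — #6 responding at 13 — and every candidate order breaks
no escape via the 1 pending operation (#7): every completion choice fails
one such order, #1, #2, #3, #4, #5, #6 (pending dropped), breaks at step 6 where #6 r() → 2 is illegal
one such order, #1, #2, #3, #5, #4, #6 (pending dropped), breaks at step 5 where #4 r() → 2 is illegal

13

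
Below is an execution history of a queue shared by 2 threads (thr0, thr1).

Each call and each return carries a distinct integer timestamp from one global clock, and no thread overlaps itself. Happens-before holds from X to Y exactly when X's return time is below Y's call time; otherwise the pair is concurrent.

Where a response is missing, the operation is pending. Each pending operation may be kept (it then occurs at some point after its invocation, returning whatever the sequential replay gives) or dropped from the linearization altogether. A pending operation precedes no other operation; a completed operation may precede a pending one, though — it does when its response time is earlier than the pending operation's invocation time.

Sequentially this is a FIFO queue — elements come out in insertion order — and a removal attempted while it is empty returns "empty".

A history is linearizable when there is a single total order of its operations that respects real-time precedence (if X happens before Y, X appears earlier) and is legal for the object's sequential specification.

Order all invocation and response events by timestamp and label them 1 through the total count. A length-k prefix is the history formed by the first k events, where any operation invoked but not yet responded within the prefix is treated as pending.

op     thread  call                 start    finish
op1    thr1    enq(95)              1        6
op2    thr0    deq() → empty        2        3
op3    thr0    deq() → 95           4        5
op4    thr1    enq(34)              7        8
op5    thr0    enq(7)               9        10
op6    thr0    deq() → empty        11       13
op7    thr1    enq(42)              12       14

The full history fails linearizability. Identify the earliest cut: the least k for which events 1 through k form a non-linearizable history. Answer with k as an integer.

13

events 1..12 are linearizable; a witness order is op2, op1, op3, op4, op5:
1. op2 deq() → empty, leaving queue <>
2. op1 enq(95), leaving queue <95>
3. op3 deq() → 95, leaving queue <>
4. op4 enq(34), leaving queue <34>
5. op5 enq(7), leaving queue <34,7>
include event 13 — op6 responding at 13 — and every candidate order breaks
include/drop combinations of the 1 pending operation (op7) were all tried; none helps
e.g. op1, op2, op3, op4, op5, op6 (pending dropped): illegal at step 2, since op2 deq() → empty cannot apply there
e.g. op2, op1, op3, op4, op5, op6 (pending dropped): illegal at step 6, since op6 deq() → empty cannot apply there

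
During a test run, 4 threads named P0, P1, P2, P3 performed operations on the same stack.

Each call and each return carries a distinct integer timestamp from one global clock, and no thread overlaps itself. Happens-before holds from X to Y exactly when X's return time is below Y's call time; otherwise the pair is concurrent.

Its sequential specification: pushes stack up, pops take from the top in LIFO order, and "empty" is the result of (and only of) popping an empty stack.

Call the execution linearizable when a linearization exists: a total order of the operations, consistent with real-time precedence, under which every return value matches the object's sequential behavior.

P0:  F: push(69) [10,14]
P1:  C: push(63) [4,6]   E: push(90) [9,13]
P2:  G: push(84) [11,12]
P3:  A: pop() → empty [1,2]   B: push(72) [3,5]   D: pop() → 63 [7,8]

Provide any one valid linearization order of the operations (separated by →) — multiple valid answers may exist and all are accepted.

A → B → C → D → E → F → G

1. A pop() → empty, leaving stack <>
2. B push(72), leaving stack <72>
3. C push(63), leaving stack <72,63>
4. D pop() → 63, leaving stack <72>
5. E push(90), leaving stack <72,90>
6. F push(69), leaving stack <72,90,69>
7. G push(84), leaving stack <72,90,69,84>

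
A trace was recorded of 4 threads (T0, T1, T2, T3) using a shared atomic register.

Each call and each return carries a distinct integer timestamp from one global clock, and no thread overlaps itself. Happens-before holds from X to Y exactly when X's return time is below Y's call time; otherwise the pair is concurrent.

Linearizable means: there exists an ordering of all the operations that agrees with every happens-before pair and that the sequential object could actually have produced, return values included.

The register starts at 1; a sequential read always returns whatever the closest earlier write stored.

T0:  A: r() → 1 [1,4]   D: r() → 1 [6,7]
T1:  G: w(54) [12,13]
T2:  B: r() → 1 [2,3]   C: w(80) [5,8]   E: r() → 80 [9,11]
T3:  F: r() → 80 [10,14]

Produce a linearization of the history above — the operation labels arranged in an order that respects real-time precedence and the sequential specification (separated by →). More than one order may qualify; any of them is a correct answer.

A → B → D → C → E → F → G

after step 1 (A r() → 1): value 1
after step 2 (B r() → 1): value 1
after step 3 (D r() → 1): value 1
after step 4 (C w(80)): value 80
after step 5 (E r() → 80): value 80
after step 6 (F r() → 80): value 80
after step 7 (G w(54)): value 54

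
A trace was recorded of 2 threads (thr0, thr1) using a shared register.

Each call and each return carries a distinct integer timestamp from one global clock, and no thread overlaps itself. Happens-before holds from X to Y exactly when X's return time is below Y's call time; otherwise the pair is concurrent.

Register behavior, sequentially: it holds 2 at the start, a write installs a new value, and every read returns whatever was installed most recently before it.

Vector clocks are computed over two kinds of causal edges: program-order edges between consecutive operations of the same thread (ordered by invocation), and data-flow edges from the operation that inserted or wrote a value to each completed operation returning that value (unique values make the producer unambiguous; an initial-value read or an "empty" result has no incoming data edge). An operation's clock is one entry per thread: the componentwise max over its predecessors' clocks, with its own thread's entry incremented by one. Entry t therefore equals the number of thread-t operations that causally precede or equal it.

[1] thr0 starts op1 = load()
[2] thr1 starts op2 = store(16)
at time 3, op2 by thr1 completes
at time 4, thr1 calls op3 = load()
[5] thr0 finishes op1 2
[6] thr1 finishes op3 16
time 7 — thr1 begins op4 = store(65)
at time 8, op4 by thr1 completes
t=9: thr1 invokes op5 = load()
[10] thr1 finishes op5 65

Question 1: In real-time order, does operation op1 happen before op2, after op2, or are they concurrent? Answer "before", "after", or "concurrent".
Answer: concurrent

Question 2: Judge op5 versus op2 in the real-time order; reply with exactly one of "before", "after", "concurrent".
Answer: after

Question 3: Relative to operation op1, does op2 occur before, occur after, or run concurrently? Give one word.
Answer: concurrent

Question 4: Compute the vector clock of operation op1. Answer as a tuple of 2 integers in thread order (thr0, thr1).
Answer: (1, 0)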